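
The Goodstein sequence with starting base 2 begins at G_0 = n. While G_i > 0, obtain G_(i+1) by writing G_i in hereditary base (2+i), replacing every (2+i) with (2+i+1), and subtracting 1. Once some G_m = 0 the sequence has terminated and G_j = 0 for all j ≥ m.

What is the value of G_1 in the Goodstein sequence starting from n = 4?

base 2: 4 = 2^2; at 3: 3^3 = 27; next = 26
base 3: 26 = 2·3^2 + 2·3 + 2; at 4: 2·4^2 + 2·4 + 2 = 42; next = 41

26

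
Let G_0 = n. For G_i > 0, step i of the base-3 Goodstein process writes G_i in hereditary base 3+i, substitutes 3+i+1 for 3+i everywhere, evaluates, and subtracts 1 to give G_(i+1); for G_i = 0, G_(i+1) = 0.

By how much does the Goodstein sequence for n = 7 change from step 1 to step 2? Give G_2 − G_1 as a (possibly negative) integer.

[0] 7 ≡ 2·3 + 1 (base 3). Lift 4: 9. −1: 8.
[1] 8 ≡ 2·4 (base 4). Lift 5: 10. −1: 9.

1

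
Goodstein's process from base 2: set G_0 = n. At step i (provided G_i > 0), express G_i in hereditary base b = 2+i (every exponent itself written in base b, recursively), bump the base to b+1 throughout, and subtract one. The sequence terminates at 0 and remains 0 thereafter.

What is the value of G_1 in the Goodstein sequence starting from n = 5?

5 —HB2→ 2^2 + 1 —bump→ 3^3 + 1 = 28 —(−1)→ 27
27 —HB3→ 3^3 —bump→ 4^4 = 256 —(−1)→ 255

27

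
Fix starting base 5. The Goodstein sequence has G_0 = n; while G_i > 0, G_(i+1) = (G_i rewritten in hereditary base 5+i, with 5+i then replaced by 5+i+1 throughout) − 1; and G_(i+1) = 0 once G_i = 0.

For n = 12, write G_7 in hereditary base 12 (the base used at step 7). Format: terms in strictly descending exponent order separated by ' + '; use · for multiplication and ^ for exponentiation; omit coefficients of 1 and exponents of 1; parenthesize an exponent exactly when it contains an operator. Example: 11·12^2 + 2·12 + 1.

(0) 12|_5 = 2·5 + 2 ↦ 2·6 + 2|_6 = 14 ⇒ 13
(1) 13|_6 = 2·6 + 1 ↦ 2·7 + 1|_7 = 15 ⇒ 14
(2) 14|_7 = 2·7 ↦ 2·8|_8 = 16 ⇒ 15
(3) 15|_8 = 8 + 7 ↦ 9 + 7|_9 = 16 ⇒ 15
(4) 15|_9 = 9 + 6 ↦ 10 + 6|_10 = 16 ⇒ 15
(5) 15|_10 = 10 + 5 ↦ 11 + 5|_11 = 16 ⇒ 15
(6) 15|_11 = 11 + 4 ↦ 12 + 4|_12 = 16 ⇒ 15
(7) 15|_12 = 12 + 3 ↦ 13 + 3|_13 = 16 ⇒ 15

12 + 3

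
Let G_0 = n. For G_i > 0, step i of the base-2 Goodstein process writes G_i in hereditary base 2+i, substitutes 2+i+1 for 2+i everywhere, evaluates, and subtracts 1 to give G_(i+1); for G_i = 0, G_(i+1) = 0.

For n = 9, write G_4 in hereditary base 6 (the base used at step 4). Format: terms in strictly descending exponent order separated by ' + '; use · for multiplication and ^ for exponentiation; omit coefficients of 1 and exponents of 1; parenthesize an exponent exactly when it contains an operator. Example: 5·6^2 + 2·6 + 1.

i=0: 9 = 2^(2 + 1) + 1 (b=2); 2→3: 3^(3 + 1) + 1 = 82; 82−1 = 81
i=1: 81 = 3^(3 + 1) (b=3); 3→4: 4^(4 + 1) = 1024; 1024−1 = 1023
i=2: 1023 = 3·4^4 + 3·4^3 + 3·4^2 + 3·4 + 3 (b=4); 4→5: 3·5^5 + 3·5^3 + 3·5^2 + 3·5 + 3 = 9843; 9843−1 = 9842
i=3: 9842 = 3·5^5 + 3·5^3 + 3·5^2 + 3·5 + 2 (b=5); 5→6: 3·6^6 + 3·6^3 + 3·6^2 + 3·6 + 2 = 140744; 140744−1 = 140743

3·6^6 + 3·6^3 + 3·6^2 + 3·6 + 1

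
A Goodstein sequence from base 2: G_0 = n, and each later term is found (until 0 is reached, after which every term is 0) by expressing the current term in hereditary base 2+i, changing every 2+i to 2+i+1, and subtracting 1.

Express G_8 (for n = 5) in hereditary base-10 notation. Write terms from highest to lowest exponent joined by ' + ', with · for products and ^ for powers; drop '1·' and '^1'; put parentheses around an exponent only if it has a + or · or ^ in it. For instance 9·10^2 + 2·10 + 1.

3·10^3 + 3·10^2 + 2·10 + 5

step 0: 5 = 2^2 + 1; sub 3 for 2: 3^3 + 1; = 28; G_1 = 28−1 = 27
step 1: 27 = 3^3; sub 4 for 3: 4^4; = 256; G_2 = 256−1 = 255
step 2: 255 = 3·4^3 + 3·4^2 + 3·4 + 3; sub 5 for 4: 3·5^3 + 3·5^2 + 3·5 + 3; = 468; G_3 = 468−1 = 467
step 3: 467 = 3·5^3 + 3·5^2 + 3·5 + 2; sub 6 for 5: 3·6^3 + 3·6^2 + 3·6 + 2; = 776; G_4 = 776−1 = 775
step 4: 775 = 3·6^3 + 3·6^2 + 3·6 + 1; sub 7 for 6: 3·7^3 + 3·7^2 + 3·7 + 1; = 1198; G_5 = 1198−1 = 1197
step 5: 1197 = 3·7^3 + 3·7^2 + 3·7; sub 8 for 7: 3·8^3 + 3·8^2 + 3·8; = 1752; G_6 = 1752−1 = 1751
step 6: 1751 = 3·8^3 + 3·8^2 + 2·8 + 7; sub 9 for 8: 3·9^3 + 3·9^2 + 2·9 + 7; = 2455; G_7 = 2455−1 = 2454
step 7: 2454 = 3·9^3 + 3·9^2 + 2·9 + 6; sub 10 for 9: 3·10^3 + 3·10^2 + 2·10 + 6; = 3326; G_8 = 3326−1 = 3325
step 8: 3325 = 3·10^3 + 3·10^2 + 2·10 + 5; sub 11 for 10: 3·11^3 + 3·11^2 + 2·11 + 5; = 4383; G_9 = 4383−1 = 4382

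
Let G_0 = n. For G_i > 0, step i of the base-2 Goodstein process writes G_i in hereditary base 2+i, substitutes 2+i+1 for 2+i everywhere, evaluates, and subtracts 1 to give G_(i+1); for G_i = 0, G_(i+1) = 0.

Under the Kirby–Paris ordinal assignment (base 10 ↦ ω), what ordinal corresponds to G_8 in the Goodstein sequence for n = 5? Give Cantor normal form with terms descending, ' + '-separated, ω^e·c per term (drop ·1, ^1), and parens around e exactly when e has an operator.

ω^3·3 + ω^2·3 + ω·2 + 5

(0) 5|_2 = 2^2 + 1 ↦ 3^3 + 1|_3 = 28 ⇒ 27
(1) 27|_3 = 3^3 ↦ 4^4|_4 = 256 ⇒ 255
(2) 255|_4 = 3·4^3 + 3·4^2 + 3·4 + 3 ↦ 3·5^3 + 3·5^2 + 3·5 + 3|_5 = 468 ⇒ 467
(3) 467|_5 = 3·5^3 + 3·5^2 + 3·5 + 2 ↦ 3·6^3 + 3·6^2 + 3·6 + 2|_6 = 776 ⇒ 775
(4) 775|_6 = 3·6^3 + 3·6^2 + 3·6 + 1 ↦ 3·7^3 + 3·7^2 + 3·7 + 1|_7 = 1198 ⇒ 1197
(5) 1197|_7 = 3·7^3 + 3·7^2 + 3·7 ↦ 3·8^3 + 3·8^2 + 3·8|_8 = 1752 ⇒ 1751
(6) 1751|_8 = 3·8^3 + 3·8^2 + 2·8 + 7 ↦ 3·9^3 + 3·9^2 + 2·9 + 7|_9 = 2455 ⇒ 2454
(7) 2454|_9 = 3·9^3 + 3·9^2 + 2·9 + 6 ↦ 3·10^3 + 3·10^2 + 2·10 + 6|_10 = 3326 ⇒ 3325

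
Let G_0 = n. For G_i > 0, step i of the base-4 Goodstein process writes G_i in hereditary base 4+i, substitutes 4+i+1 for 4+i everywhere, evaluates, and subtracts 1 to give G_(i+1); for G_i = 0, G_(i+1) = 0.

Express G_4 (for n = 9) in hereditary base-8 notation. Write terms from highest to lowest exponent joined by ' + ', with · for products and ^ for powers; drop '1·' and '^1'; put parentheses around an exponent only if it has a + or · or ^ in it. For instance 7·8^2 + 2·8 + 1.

8 + 3

[0] 9 ≡ 2·4 + 1 (base 4). Lift 5: 11. −1: 10.
[1] 10 ≡ 2·5 (base 5). Lift 6: 12. −1: 11.
[2] 11 ≡ 6 + 5 (base 6). Lift 7: 12. −1: 11.
[3] 11 ≡ 7 + 4 (base 7). Lift 8: 12. −1: 11.
[4] 11 ≡ 8 + 3 (base 8). Lift 9: 12. −1: 11.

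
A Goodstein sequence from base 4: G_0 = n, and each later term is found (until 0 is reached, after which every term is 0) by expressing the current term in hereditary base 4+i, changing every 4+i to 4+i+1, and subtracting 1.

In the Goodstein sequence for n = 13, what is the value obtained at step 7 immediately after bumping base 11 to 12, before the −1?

base 4: 13 = 3·4 + 1; at 5: 3·5 + 1 = 16; next = 15
base 5: 15 = 3·5; at 6: 3·6 = 18; next = 17
base 6: 17 = 2·6 + 5; at 7: 2·7 + 5 = 19; next = 18
base 7: 18 = 2·7 + 4; at 8: 2·8 + 4 = 20; next = 19
base 8: 19 = 2·8 + 3; at 9: 2·9 + 3 = 21; next = 20
base 9: 20 = 2·9 + 2; at 10: 2·10 + 2 = 22; next = 21
base 10: 21 = 2·10 + 1; at 11: 2·11 + 1 = 23; next = 22
base 11: 22 = 2·11; at 12: 2·12 = 24; next = 23

24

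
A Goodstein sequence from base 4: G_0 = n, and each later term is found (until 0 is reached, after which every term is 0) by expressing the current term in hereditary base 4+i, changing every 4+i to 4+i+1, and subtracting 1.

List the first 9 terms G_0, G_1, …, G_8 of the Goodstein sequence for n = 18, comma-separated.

i=0: 18 = 4^2 + 2 (b=4); 4→5: 5^2 + 2 = 27; 27−1 = 26
i=1: 26 = 5^2 + 1 (b=5); 5→6: 6^2 + 1 = 37; 37−1 = 36
i=2: 36 = 6^2 (b=6); 6→7: 7^2 = 49; 49−1 = 48
i=3: 48 = 6·7 + 6 (b=7); 7→8: 6·8 + 6 = 54; 54−1 = 53
i=4: 53 = 6·8 + 5 (b=8); 8→9: 6·9 + 5 = 59; 59−1 = 58
i=5: 58 = 6·9 + 4 (b=9); 9→10: 6·10 + 4 = 64; 64−1 = 63
i=6: 63 = 6·10 + 3 (b=10); 10→11: 6·11 + 3 = 69; 69−1 = 68
i=7: 68 = 6·11 + 2 (b=11); 11→12: 6·12 + 2 = 74; 74−1 = 73

18, 26, 36, 48, 53, 58, 63, 68, 73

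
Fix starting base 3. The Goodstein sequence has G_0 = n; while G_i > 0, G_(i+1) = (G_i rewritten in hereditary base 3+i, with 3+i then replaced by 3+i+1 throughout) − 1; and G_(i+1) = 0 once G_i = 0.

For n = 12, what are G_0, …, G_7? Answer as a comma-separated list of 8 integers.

12, 19, 27, 37, 49, 63, 69, 75

G_0=12  [base 3] 3^2 + 3  →[3↦4]→  4^2 + 4 = 20  −1 ⇒ G_1=19
G_1=19  [base 4] 4^2 + 3  →[4↦5]→  5^2 + 3 = 28  −1 ⇒ G_2=27
G_2=27  [base 5] 5^2 + 2  →[5↦6]→  6^2 + 2 = 38  −1 ⇒ G_3=37
G_3=37  [base 6] 6^2 + 1  →[6↦7]→  7^2 + 1 = 50  −1 ⇒ G_4=49
G_4=49  [base 7] 7^2  →[7↦8]→  8^2 = 64  −1 ⇒ G_5=63
G_5=63  [base 8] 7·8 + 7  →[8↦9]→  7·9 + 7 = 70  −1 ⇒ G_6=69
G_6=69  [base 9] 7·9 + 6  →[9↦10]→  7·10 + 6 = 76  −1 ⇒ G_7=75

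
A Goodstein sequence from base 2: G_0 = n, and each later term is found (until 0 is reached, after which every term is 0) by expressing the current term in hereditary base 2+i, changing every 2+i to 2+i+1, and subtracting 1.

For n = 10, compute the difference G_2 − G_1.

942

[0] 10 ≡ 2^(2 + 1) + 2 (base 2). Lift 3: 84. −1: 83.
[1] 83 ≡ 3^(3 + 1) + 2 (base 3). Lift 4: 1026. −1: 1025.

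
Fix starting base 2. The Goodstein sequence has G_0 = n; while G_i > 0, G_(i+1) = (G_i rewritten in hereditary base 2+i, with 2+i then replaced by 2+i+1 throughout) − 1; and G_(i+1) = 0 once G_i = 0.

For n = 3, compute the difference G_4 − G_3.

G_0 = 3. HB_2(3) = 2 + 1. Bump = 4. G_1 = 3.
G_1 = 3. HB_3(3) = 3. Bump = 4. G_2 = 3.
G_2 = 3. HB_4(3) = 3. Bump = 3. G_3 = 2.
G_3 = 2. HB_5(2) = 2. Bump = 2. G_4 = 1.

-1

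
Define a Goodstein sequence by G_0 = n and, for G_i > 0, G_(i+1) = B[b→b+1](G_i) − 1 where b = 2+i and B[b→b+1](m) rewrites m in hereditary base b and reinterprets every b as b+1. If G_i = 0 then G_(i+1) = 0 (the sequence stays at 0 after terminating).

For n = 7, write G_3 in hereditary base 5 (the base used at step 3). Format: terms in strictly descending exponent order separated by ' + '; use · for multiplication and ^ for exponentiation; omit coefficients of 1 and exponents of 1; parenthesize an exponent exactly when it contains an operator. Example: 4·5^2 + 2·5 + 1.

5^5 + 2

i=0: 7 = 2^2 + 2 + 1 (b=2); 2→3: 3^3 + 3 + 1 = 31; 31−1 = 30
i=1: 30 = 3^3 + 3 (b=3); 3→4: 4^4 + 4 = 260; 260−1 = 259
i=2: 259 = 4^4 + 3 (b=4); 4→5: 5^5 + 3 = 3128; 3128−1 = 3127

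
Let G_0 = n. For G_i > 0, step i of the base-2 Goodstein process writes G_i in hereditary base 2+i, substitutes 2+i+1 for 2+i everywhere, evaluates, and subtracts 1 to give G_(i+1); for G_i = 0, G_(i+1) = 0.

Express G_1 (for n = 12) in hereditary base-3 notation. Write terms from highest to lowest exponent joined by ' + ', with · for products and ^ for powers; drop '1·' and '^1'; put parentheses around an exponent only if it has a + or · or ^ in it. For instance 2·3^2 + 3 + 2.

12 —HB2→ 2^(2 + 1) + 2^2 —bump→ 3^(3 + 1) + 3^3 = 108 —(−1)→ 107
107 —HB3→ 3^(3 + 1) + 2·3^2 + 2·3 + 2 —bump→ 4^(4 + 1) + 2·4^2 + 2·4 + 2 = 1066 —(−1)→ 1065

3^(3 + 1) + 2·3^2 + 2·3 + 2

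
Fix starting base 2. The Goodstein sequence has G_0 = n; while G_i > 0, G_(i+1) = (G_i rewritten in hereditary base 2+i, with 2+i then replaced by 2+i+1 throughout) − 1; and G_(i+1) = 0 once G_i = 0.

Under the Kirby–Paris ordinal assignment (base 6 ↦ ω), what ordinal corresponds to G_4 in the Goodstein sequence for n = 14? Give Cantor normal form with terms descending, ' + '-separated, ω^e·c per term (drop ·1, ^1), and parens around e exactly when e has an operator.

G_0=14  [base 2] 2^(2 + 1) + 2^2 + 2  →[2↦3]→  3^(3 + 1) + 3^3 + 3 = 111  −1 ⇒ G_1=110
G_1=110  [base 3] 3^(3 + 1) + 3^3 + 2  →[3↦4]→  4^(4 + 1) + 4^4 + 2 = 1282  −1 ⇒ G_2=1281
G_2=1281  [base 4] 4^(4 + 1) + 4^4 + 1  →[4↦5]→  5^(5 + 1) + 5^5 + 1 = 18751  −1 ⇒ G_3=18750
G_3=18750  [base 5] 5^(5 + 1) + 5^5  →[5↦6]→  6^(6 + 1) + 6^6 = 326592  −1 ⇒ G_4=326591
G_4=326591  [base 6] 6^(6 + 1) + 5·6^5 + 5·6^4 + 5·6^3 + 5·6^2 + 5·6 + 5  →[6↦7]→  7^(7 + 1) + 5·7^5 + 5·7^4 + 5·7^3 + 5·7^2 + 5·7 + 5 = 5862841  −1 ⇒ G_5=5862840

ω^(ω + 1) + ω^5·5 + ω^4·5 + ω^3·5 + ω^2·5 + ω·5 + 5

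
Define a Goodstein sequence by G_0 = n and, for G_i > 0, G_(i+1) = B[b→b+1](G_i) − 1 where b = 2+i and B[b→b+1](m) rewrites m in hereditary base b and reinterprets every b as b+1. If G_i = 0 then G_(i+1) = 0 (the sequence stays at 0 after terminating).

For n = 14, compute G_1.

110

G_0=14  [base 2] 2^(2 + 1) + 2^2 + 2  →[2↦3]→  3^(3 + 1) + 3^3 + 3 = 111  −1 ⇒ G_1=110
G_1=110  [base 3] 3^(3 + 1) + 3^3 + 2  →[3↦4]→  4^(4 + 1) + 4^4 + 2 = 1282  −1 ⇒ G_2=1281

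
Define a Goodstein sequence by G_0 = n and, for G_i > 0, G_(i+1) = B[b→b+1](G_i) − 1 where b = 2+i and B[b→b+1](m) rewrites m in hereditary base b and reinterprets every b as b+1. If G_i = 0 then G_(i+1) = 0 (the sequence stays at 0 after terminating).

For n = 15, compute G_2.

i=0: 15 = 2^(2 + 1) + 2^2 + 2 + 1 (b=2); 2→3: 3^(3 + 1) + 3^3 + 3 + 1 = 112; 112−1 = 111
i=1: 111 = 3^(3 + 1) + 3^3 + 3 (b=3); 3→4: 4^(4 + 1) + 4^4 + 4 = 1284; 1284−1 = 1283
i=2: 1283 = 4^(4 + 1) + 4^4 + 3 (b=4); 4→5: 5^(5 + 1) + 5^5 + 3 = 18753; 18753−1 = 18752

1283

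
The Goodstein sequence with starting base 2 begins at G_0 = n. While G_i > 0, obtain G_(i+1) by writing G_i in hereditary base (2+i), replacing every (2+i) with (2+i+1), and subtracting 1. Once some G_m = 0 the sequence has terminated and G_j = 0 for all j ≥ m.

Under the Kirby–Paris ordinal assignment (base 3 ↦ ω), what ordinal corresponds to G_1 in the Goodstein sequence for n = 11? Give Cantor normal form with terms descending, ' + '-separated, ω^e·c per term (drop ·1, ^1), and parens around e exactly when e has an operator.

11 —HB2→ 2^(2 + 1) + 2 + 1 —bump→ 3^(3 + 1) + 3 + 1 = 85 —(−1)→ 84
84 —HB3→ 3^(3 + 1) + 3 —bump→ 4^(4 + 1) + 4 = 1028 —(−1)→ 1027

ω^(ω + 1) + ω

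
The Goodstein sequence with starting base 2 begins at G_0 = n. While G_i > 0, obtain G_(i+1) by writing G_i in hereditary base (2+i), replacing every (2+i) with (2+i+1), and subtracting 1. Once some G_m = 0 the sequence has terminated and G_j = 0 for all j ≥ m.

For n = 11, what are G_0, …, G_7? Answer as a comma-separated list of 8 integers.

G_0=11  [base 2] 2^(2 + 1) + 2 + 1  →[2↦3]→  3^(3 + 1) + 3 + 1 = 85  −1 ⇒ G_1=84
G_1=84  [base 3] 3^(3 + 1) + 3  →[3↦4]→  4^(4 + 1) + 4 = 1028  −1 ⇒ G_2=1027
G_2=1027  [base 4] 4^(4 + 1) + 3  →[4↦5]→  5^(5 + 1) + 3 = 15628  −1 ⇒ G_3=15627
G_3=15627  [base 5] 5^(5 + 1) + 2  →[5↦6]→  6^(6 + 1) + 2 = 279938  −1 ⇒ G_4=279937
G_4=279937  [base 6] 6^(6 + 1) + 1  →[6↦7]→  7^(7 + 1) + 1 = 5764802  −1 ⇒ G_5=5764801
G_5=5764801  [base 7] 7^(7 + 1)  →[7↦8]→  8^(8 + 1) = 134217728  −1 ⇒ G_6=134217727
G_6=134217727  [base 8] 7·8^8 + 7·8^7 + 7·8^6 + 7·8^5 + 7·8^4 + 7·8^3 + 7·8^2 + 7·8 + 7  →[8↦9]→  7·9^9 + 7·9^7 + 7·9^6 + 7·9^5 + 7·9^4 + 7·9^3 + 7·9^2 + 7·9 + 7 = 2749609303  −1 ⇒ G_7=2749609302

11, 84, 1027, 15627, 279937, 5764801, 134217727, 2749609302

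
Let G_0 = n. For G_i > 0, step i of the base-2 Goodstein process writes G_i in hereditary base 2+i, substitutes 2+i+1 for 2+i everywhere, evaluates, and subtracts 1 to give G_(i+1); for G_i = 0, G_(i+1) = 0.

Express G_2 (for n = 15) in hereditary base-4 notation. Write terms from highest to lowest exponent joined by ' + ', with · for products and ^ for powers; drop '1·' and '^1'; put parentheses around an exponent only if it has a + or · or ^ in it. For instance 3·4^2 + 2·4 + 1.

i=0: 15 = 2^(2 + 1) + 2^2 + 2 + 1 (b=2); 2→3: 3^(3 + 1) + 3^3 + 3 + 1 = 112; 112−1 = 111
i=1: 111 = 3^(3 + 1) + 3^3 + 3 (b=3); 3→4: 4^(4 + 1) + 4^4 + 4 = 1284; 1284−1 = 1283

4^(4 + 1) + 4^4 + 3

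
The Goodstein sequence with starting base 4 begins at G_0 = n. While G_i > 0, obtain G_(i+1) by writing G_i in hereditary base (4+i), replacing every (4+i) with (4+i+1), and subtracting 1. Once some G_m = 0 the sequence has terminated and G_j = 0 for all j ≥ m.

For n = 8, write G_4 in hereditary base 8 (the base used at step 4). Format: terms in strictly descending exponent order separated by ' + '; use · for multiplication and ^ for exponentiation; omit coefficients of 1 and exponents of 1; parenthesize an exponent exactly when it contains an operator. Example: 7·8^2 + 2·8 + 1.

G_0 = 8. HB_4(8) = 2·4. Bump = 10. G_1 = 9.
G_1 = 9. HB_5(9) = 5 + 4. Bump = 10. G_2 = 9.
G_2 = 9. HB_6(9) = 6 + 3. Bump = 10. G_3 = 9.
G_3 = 9. HB_7(9) = 7 + 2. Bump = 10. G_4 = 9.

8 + 1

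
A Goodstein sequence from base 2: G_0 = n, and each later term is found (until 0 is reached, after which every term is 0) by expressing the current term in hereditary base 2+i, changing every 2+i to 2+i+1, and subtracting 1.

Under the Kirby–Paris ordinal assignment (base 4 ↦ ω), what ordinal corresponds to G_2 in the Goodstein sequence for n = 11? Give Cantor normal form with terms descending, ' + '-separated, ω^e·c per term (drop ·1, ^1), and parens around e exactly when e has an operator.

i=0: 11 = 2^(2 + 1) + 2 + 1 (b=2); 2→3: 3^(3 + 1) + 3 + 1 = 85; 85−1 = 84
i=1: 84 = 3^(3 + 1) + 3 (b=3); 3→4: 4^(4 + 1) + 4 = 1028; 1028−1 = 1027
i=2: 1027 = 4^(4 + 1) + 3 (b=4); 4→5: 5^(5 + 1) + 3 = 15628; 15628−1 = 15627

ω^(ω + 1) + 3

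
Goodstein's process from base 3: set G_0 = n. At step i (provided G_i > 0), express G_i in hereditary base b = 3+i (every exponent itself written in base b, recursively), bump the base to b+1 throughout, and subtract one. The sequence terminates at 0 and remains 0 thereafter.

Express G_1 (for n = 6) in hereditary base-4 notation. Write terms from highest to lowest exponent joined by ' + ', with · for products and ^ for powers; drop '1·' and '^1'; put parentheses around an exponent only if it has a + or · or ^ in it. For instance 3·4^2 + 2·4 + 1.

6 —HB3→ 2·3 —bump→ 2·4 = 8 —(−1)→ 7
7 —HB4→ 4 + 3 —bump→ 5 + 3 = 8 —(−1)→ 7

4 + 3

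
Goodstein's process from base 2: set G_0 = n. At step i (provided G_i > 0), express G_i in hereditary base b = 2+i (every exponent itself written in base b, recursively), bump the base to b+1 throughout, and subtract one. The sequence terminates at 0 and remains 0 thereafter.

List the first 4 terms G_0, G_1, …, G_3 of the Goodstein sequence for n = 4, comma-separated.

G_0 = 4. HB_2(4) = 2^2. Bump = 27. G_1 = 26.
G_1 = 26. HB_3(26) = 2·3^2 + 2·3 + 2. Bump = 42. G_2 = 41.
G_2 = 41. HB_4(41) = 2·4^2 + 2·4 + 1. Bump = 61. G_3 = 60.

4, 26, 41, 60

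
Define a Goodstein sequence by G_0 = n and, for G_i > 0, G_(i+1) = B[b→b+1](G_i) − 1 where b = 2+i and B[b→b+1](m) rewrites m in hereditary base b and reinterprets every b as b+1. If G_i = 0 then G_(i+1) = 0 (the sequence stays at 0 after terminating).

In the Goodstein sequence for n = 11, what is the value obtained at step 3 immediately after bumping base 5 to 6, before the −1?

279938

i=0: 11 = 2^(2 + 1) + 2 + 1 (b=2); 2→3: 3^(3 + 1) + 3 + 1 = 85; 85−1 = 84
i=1: 84 = 3^(3 + 1) + 3 (b=3); 3→4: 4^(4 + 1) + 4 = 1028; 1028−1 = 1027
i=2: 1027 = 4^(4 + 1) + 3 (b=4); 4→5: 5^(5 + 1) + 3 = 15628; 15628−1 = 15627
i=3: 15627 = 5^(5 + 1) + 2 (b=5); 5→6: 6^(6 + 1) + 2 = 279938; 279938−1 = 279937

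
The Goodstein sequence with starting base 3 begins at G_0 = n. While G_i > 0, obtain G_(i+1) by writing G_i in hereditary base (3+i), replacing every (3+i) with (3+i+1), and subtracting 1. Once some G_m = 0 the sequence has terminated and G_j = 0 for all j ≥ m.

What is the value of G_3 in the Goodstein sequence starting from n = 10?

base 3: 10 = 3^2 + 1; at 4: 4^2 + 1 = 17; next = 16
base 4: 16 = 4^2; at 5: 5^2 = 25; next = 24
base 5: 24 = 4·5 + 4; at 6: 4·6 + 4 = 28; next = 27
base 6: 27 = 4·6 + 3; at 7: 4·7 + 3 = 31; next = 30

27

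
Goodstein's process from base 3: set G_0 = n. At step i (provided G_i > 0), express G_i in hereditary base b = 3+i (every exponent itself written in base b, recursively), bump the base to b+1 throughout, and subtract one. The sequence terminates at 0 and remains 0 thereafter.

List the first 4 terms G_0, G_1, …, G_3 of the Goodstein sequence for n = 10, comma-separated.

10, 16, 24, 27

10 —HB3→ 3^2 + 1 —bump→ 4^2 + 1 = 17 —(−1)→ 16
16 —HB4→ 4^2 —bump→ 5^2 = 25 —(−1)→ 24
24 —HB5→ 4·5 + 4 —bump→ 4·6 + 4 = 28 —(−1)→ 27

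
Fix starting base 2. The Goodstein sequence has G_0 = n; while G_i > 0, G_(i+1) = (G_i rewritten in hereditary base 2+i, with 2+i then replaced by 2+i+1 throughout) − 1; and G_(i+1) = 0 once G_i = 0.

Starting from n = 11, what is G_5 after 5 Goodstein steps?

5764801

G_0=11  [base 2] 2^(2 + 1) + 2 + 1  →[2↦3]→  3^(3 + 1) + 3 + 1 = 85  −1 ⇒ G_1=84
G_1=84  [base 3] 3^(3 + 1) + 3  →[3↦4]→  4^(4 + 1) + 4 = 1028  −1 ⇒ G_2=1027
G_2=1027  [base 4] 4^(4 + 1) + 3  →[4↦5]→  5^(5 + 1) + 3 = 15628  −1 ⇒ G_3=15627
G_3=15627  [base 5] 5^(5 + 1) + 2  →[5↦6]→  6^(6 + 1) + 2 = 279938  −1 ⇒ G_4=279937
G_4=279937  [base 6] 6^(6 + 1) + 1  →[6↦7]→  7^(7 + 1) + 1 = 5764802  −1 ⇒ G_5=5764801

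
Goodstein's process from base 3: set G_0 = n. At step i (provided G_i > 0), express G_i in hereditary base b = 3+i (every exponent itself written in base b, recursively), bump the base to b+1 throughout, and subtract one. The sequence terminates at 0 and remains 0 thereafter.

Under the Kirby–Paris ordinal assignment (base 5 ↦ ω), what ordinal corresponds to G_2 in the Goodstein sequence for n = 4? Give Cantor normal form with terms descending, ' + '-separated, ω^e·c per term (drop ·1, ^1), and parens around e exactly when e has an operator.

G_0 = 4. HB_3(4) = 3 + 1. Bump = 5. G_1 = 4.
G_1 = 4. HB_4(4) = 4. Bump = 5. G_2 = 4.

4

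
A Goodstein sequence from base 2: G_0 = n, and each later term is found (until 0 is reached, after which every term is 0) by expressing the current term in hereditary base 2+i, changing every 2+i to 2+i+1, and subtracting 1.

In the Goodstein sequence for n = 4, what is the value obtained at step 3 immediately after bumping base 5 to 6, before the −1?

84

(0) 4|_2 = 2^2 ↦ 3^3|_3 = 27 ⇒ 26
(1) 26|_3 = 2·3^2 + 2·3 + 2 ↦ 2·4^2 + 2·4 + 2|_4 = 42 ⇒ 41
(2) 41|_4 = 2·4^2 + 2·4 + 1 ↦ 2·5^2 + 2·5 + 1|_5 = 61 ⇒ 60
(3) 60|_5 = 2·5^2 + 2·5 ↦ 2·6^2 + 2·6|_6 = 84 ⇒ 83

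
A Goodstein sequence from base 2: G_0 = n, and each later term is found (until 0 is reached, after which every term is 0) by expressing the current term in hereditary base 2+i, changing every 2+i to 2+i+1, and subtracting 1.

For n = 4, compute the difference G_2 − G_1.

15

G_0=4  [base 2] 2^2  →[2↦3]→  3^3 = 27  −1 ⇒ G_1=26
G_1=26  [base 3] 2·3^2 + 2·3 + 2  →[3↦4]→  2·4^2 + 2·4 + 2 = 42  −1 ⇒ G_2=41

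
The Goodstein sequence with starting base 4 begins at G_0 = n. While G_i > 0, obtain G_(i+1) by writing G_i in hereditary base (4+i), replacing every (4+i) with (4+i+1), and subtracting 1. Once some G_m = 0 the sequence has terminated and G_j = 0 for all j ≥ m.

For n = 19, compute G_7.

[0] 19 ≡ 4^2 + 3 (base 4). Lift 5: 28. −1: 27.
[1] 27 ≡ 5^2 + 2 (base 5). Lift 6: 38. −1: 37.
[2] 37 ≡ 6^2 + 1 (base 6). Lift 7: 50. −1: 49.
[3] 49 ≡ 7^2 (base 7). Lift 8: 64. −1: 63.
[4] 63 ≡ 7·8 + 7 (base 8). Lift 9: 70. −1: 69.
[5] 69 ≡ 7·9 + 6 (base 9). Lift 10: 76. −1: 75.
[6] 75 ≡ 7·10 + 5 (base 10). Lift 11: 82. −1: 81.
[7] 81 ≡ 7·11 + 4 (base 11). Lift 12: 88. −1: 87.

81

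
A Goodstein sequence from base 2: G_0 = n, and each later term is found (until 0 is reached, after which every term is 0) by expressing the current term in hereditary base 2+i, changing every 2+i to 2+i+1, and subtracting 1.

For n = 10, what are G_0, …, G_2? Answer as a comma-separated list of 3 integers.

10, 83, 1025

G_0 = 10. HB_2(10) = 2^(2 + 1) + 2. Bump = 84. G_1 = 83.
G_1 = 83. HB_3(83) = 3^(3 + 1) + 2. Bump = 1026. G_2 = 1025.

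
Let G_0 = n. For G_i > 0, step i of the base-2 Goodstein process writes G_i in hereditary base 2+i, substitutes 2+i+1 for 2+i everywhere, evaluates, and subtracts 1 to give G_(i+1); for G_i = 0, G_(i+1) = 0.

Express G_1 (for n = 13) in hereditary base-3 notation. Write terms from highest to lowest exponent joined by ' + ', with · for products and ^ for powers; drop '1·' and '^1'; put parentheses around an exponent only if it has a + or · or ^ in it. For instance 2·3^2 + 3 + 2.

13 —HB2→ 2^(2 + 1) + 2^2 + 1 —bump→ 3^(3 + 1) + 3^3 + 1 = 109 —(−1)→ 108
108 —HB3→ 3^(3 + 1) + 3^3 —bump→ 4^(4 + 1) + 4^4 = 1280 —(−1)→ 1279

3^(3 + 1) + 3^3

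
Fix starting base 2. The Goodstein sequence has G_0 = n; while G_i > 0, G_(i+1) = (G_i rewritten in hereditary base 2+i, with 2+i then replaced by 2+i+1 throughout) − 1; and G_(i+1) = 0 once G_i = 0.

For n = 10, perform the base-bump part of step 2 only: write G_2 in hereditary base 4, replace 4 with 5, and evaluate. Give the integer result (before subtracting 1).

(0) 10|_2 = 2^(2 + 1) + 2 ↦ 3^(3 + 1) + 3|_3 = 84 ⇒ 83
(1) 83|_3 = 3^(3 + 1) + 2 ↦ 4^(4 + 1) + 2|_4 = 1026 ⇒ 1025
(2) 1025|_4 = 4^(4 + 1) + 1 ↦ 5^(5 + 1) + 1|_5 = 15626 ⇒ 15625

15626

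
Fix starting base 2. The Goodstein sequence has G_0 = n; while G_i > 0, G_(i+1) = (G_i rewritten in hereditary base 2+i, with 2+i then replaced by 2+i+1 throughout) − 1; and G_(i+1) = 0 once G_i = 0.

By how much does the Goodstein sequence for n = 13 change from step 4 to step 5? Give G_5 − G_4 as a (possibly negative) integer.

(0) 13|_2 = 2^(2 + 1) + 2^2 + 1 ↦ 3^(3 + 1) + 3^3 + 1|_3 = 109 ⇒ 108
(1) 108|_3 = 3^(3 + 1) + 3^3 ↦ 4^(4 + 1) + 4^4|_4 = 1280 ⇒ 1279
(2) 1279|_4 = 4^(4 + 1) + 3·4^3 + 3·4^2 + 3·4 + 3 ↦ 5^(5 + 1) + 3·5^3 + 3·5^2 + 3·5 + 3|_5 = 16093 ⇒ 16092
(3) 16092|_5 = 5^(5 + 1) + 3·5^3 + 3·5^2 + 3·5 + 2 ↦ 6^(6 + 1) + 3·6^3 + 3·6^2 + 3·6 + 2|_6 = 280712 ⇒ 280711
(4) 280711|_6 = 6^(6 + 1) + 3·6^3 + 3·6^2 + 3·6 + 1 ↦ 7^(7 + 1) + 3·7^3 + 3·7^2 + 3·7 + 1|_7 = 5765999 ⇒ 5765998

5485287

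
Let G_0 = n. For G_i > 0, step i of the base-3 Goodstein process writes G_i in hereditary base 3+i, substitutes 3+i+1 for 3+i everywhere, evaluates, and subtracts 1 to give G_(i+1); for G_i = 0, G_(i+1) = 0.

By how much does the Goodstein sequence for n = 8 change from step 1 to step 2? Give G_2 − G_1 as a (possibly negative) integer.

[0] 8 ≡ 2·3 + 2 (base 3). Lift 4: 10. −1: 9.
[1] 9 ≡ 2·4 + 1 (base 4). Lift 5: 11. −1: 10.

1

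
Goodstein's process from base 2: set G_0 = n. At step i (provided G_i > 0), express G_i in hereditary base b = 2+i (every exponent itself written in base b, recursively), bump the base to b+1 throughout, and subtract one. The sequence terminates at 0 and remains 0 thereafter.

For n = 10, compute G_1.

10 —HB2→ 2^(2 + 1) + 2 —bump→ 3^(3 + 1) + 3 = 84 —(−1)→ 83
83 —HB3→ 3^(3 + 1) + 2 —bump→ 4^(4 + 1) + 2 = 1026 —(−1)→ 1025

83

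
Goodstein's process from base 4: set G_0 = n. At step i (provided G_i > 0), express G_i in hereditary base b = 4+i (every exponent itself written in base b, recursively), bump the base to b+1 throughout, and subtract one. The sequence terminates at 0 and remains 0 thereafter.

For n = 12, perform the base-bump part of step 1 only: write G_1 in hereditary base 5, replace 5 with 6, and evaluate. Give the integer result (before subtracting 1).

step 0: 12 = 3·4; sub 5 for 4: 3·5; = 15; G_1 = 15−1 = 14
step 1: 14 = 2·5 + 4; sub 6 for 5: 2·6 + 4; = 16; G_2 = 16−1 = 15

16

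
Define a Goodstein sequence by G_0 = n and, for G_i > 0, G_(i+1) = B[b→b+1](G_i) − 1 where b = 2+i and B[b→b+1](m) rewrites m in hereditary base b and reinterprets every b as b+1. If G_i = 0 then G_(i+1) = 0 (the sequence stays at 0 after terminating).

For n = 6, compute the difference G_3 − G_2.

2868

i=0: 6 = 2^2 + 2 (b=2); 2→3: 3^3 + 3 = 30; 30−1 = 29
i=1: 29 = 3^3 + 2 (b=3); 3→4: 4^4 + 2 = 258; 258−1 = 257
i=2: 257 = 4^4 + 1 (b=4); 4→5: 5^5 + 1 = 3126; 3126−1 = 3125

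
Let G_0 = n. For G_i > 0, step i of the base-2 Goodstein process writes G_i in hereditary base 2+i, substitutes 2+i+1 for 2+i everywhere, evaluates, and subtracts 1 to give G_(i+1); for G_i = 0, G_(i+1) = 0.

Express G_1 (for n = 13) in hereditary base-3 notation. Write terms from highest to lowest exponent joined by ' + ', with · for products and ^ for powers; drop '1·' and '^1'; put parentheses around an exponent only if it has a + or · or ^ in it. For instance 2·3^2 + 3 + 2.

3^(3 + 1) + 3^3

G_0 = 13. HB_2(13) = 2^(2 + 1) + 2^2 + 1. Bump = 109. G_1 = 108.
G_1 = 108. HB_3(108) = 3^(3 + 1) + 3^3. Bump = 1280. G_2 = 1279.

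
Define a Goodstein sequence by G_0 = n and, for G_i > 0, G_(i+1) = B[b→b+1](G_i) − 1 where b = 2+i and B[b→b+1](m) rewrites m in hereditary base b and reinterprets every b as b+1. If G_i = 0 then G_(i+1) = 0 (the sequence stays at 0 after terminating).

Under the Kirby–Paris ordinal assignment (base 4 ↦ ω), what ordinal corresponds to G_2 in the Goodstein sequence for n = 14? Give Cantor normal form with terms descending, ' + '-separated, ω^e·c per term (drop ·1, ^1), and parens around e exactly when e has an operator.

ω^(ω + 1) + ω^ω + 1

i=0: 14 = 2^(2 + 1) + 2^2 + 2 (b=2); 2→3: 3^(3 + 1) + 3^3 + 3 = 111; 111−1 = 110
i=1: 110 = 3^(3 + 1) + 3^3 + 2 (b=3); 3→4: 4^(4 + 1) + 4^4 + 2 = 1282; 1282−1 = 1281
i=2: 1281 = 4^(4 + 1) + 4^4 + 1 (b=4); 4→5: 5^(5 + 1) + 5^5 + 1 = 18751; 18751−1 = 18750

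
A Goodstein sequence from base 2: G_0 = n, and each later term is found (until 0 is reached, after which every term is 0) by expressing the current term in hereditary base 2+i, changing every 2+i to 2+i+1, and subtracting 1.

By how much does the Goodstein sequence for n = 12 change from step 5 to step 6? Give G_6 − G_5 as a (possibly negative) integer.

128452957

[0] 12 ≡ 2^(2 + 1) + 2^2 (base 2). Lift 3: 108. −1: 107.
[1] 107 ≡ 3^(3 + 1) + 2·3^2 + 2·3 + 2 (base 3). Lift 4: 1066. −1: 1065.
[2] 1065 ≡ 4^(4 + 1) + 2·4^2 + 2·4 + 1 (base 4). Lift 5: 15686. −1: 15685.
[3] 15685 ≡ 5^(5 + 1) + 2·5^2 + 2·5 (base 5). Lift 6: 280020. −1: 280019.
[4] 280019 ≡ 6^(6 + 1) + 2·6^2 + 6 + 5 (base 6). Lift 7: 5764911. −1: 5764910.
[5] 5764910 ≡ 7^(7 + 1) + 2·7^2 + 7 + 4 (base 7). Lift 8: 134217868. −1: 134217867.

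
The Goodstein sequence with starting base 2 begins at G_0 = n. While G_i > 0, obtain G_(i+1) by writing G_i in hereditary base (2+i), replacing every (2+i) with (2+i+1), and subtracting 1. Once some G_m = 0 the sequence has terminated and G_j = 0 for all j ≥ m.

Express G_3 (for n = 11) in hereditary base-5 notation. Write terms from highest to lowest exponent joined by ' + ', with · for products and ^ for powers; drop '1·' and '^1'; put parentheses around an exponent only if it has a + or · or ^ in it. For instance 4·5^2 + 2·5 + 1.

5^(5 + 1) + 2

(0) 11|_2 = 2^(2 + 1) + 2 + 1 ↦ 3^(3 + 1) + 3 + 1|_3 = 85 ⇒ 84
(1) 84|_3 = 3^(3 + 1) + 3 ↦ 4^(4 + 1) + 4|_4 = 1028 ⇒ 1027
(2) 1027|_4 = 4^(4 + 1) + 3 ↦ 5^(5 + 1) + 3|_5 = 15628 ⇒ 15627
(3) 15627|_5 = 5^(5 + 1) + 2 ↦ 6^(6 + 1) + 2|_6 = 279938 ⇒ 279937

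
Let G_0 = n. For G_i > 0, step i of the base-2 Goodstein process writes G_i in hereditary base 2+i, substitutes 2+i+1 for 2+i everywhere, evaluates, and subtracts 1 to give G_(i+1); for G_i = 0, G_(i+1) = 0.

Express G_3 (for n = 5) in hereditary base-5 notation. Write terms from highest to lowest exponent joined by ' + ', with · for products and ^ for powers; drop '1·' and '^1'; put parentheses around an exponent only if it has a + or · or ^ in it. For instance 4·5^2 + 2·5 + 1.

(0) 5|_2 = 2^2 + 1 ↦ 3^3 + 1|_3 = 28 ⇒ 27
(1) 27|_3 = 3^3 ↦ 4^4|_4 = 256 ⇒ 255
(2) 255|_4 = 3·4^3 + 3·4^2 + 3·4 + 3 ↦ 3·5^3 + 3·5^2 + 3·5 + 3|_5 = 468 ⇒ 467

3·5^3 + 3·5^2 + 3·5 + 2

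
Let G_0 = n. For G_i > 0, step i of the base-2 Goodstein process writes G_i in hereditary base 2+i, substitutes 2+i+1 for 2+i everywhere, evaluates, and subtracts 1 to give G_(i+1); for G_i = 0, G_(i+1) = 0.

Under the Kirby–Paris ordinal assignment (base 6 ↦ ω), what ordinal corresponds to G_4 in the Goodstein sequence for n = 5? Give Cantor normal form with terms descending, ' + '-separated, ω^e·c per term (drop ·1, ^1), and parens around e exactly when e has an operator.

G_0 = 5. HB_2(5) = 2^2 + 1. Bump = 28. G_1 = 27.
G_1 = 27. HB_3(27) = 3^3. Bump = 256. G_2 = 255.
G_2 = 255. HB_4(255) = 3·4^3 + 3·4^2 + 3·4 + 3. Bump = 468. G_3 = 467.
G_3 = 467. HB_5(467) = 3·5^3 + 3·5^2 + 3·5 + 2. Bump = 776. G_4 = 775.
G_4 = 775. HB_6(775) = 3·6^3 + 3·6^2 + 3·6 + 1. Bump = 1198. G_5 = 1197.

ω^3·3 + ω^2·3 + ω·3 + 1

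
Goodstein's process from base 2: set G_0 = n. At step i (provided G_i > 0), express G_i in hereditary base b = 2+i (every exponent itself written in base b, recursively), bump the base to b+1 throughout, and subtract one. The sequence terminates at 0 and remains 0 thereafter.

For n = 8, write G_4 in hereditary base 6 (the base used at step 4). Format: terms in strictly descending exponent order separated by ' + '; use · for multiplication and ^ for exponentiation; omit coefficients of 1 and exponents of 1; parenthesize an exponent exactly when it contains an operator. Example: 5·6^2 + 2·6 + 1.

8 —HB2→ 2^(2 + 1) —bump→ 3^(3 + 1) = 81 —(−1)→ 80
80 —HB3→ 2·3^3 + 2·3^2 + 2·3 + 2 —bump→ 2·4^4 + 2·4^2 + 2·4 + 2 = 554 —(−1)→ 553
553 —HB4→ 2·4^4 + 2·4^2 + 2·4 + 1 —bump→ 2·5^5 + 2·5^2 + 2·5 + 1 = 6311 —(−1)→ 6310
6310 —HB5→ 2·5^5 + 2·5^2 + 2·5 —bump→ 2·6^6 + 2·6^2 + 2·6 = 93396 —(−1)→ 93395

2·6^6 + 2·6^2 + 6 + 5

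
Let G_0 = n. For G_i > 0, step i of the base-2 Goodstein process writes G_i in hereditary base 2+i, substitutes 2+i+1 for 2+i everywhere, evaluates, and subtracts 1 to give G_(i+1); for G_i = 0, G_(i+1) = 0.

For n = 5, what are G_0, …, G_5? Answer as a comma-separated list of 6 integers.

step 0: 5 = 2^2 + 1; sub 3 for 2: 3^3 + 1; = 28; G_1 = 28−1 = 27
step 1: 27 = 3^3; sub 4 for 3: 4^4; = 256; G_2 = 256−1 = 255
step 2: 255 = 3·4^3 + 3·4^2 + 3·4 + 3; sub 5 for 4: 3·5^3 + 3·5^2 + 3·5 + 3; = 468; G_3 = 468−1 = 467
step 3: 467 = 3·5^3 + 3·5^2 + 3·5 + 2; sub 6 for 5: 3·6^3 + 3·6^2 + 3·6 + 2; = 776; G_4 = 776−1 = 775
step 4: 775 = 3·6^3 + 3·6^2 + 3·6 + 1; sub 7 for 6: 3·7^3 + 3·7^2 + 3·7 + 1; = 1198; G_5 = 1198−1 = 1197

5, 27, 255, 467, 775, 1197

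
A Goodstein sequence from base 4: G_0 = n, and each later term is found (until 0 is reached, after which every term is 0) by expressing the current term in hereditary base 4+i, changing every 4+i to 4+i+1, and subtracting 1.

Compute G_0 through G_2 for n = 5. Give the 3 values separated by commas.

5, 5, 5

5 —HB4→ 4 + 1 —bump→ 5 + 1 = 6 —(−1)→ 5
5 —HB5→ 5 —bump→ 6 = 6 —(−1)→ 5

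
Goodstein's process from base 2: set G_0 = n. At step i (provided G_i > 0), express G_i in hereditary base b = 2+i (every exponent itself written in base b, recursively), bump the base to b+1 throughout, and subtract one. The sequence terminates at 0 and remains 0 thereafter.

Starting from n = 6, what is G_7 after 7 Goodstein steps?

[0] 6 ≡ 2^2 + 2 (base 2). Lift 3: 30. −1: 29.
[1] 29 ≡ 3^3 + 2 (base 3). Lift 4: 258. −1: 257.
[2] 257 ≡ 4^4 + 1 (base 4). Lift 5: 3126. −1: 3125.
[3] 3125 ≡ 5^5 (base 5). Lift 6: 46656. −1: 46655.
[4] 46655 ≡ 5·6^5 + 5·6^4 + 5·6^3 + 5·6^2 + 5·6 + 5 (base 6). Lift 7: 98040. −1: 98039.
[5] 98039 ≡ 5·7^5 + 5·7^4 + 5·7^3 + 5·7^2 + 5·7 + 4 (base 7). Lift 8: 187244. −1: 187243.
[6] 187243 ≡ 5·8^5 + 5·8^4 + 5·8^3 + 5·8^2 + 5·8 + 3 (base 8). Lift 9: 332148. −1: 332147.

332147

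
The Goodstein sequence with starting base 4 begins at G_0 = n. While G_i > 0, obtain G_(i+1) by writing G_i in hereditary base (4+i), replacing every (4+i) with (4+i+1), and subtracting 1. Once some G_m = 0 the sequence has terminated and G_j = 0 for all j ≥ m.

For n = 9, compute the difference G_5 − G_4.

0

step 0: 9 = 2·4 + 1; sub 5 for 4: 2·5 + 1; = 11; G_1 = 11−1 = 10
step 1: 10 = 2·5; sub 6 for 5: 2·6; = 12; G_2 = 12−1 = 11
step 2: 11 = 6 + 5; sub 7 for 6: 7 + 5; = 12; G_3 = 12−1 = 11
step 3: 11 = 7 + 4; sub 8 for 7: 8 + 4; = 12; G_4 = 12−1 = 11
step 4: 11 = 8 + 3; sub 9 for 8: 9 + 3; = 12; G_5 = 12−1 = 11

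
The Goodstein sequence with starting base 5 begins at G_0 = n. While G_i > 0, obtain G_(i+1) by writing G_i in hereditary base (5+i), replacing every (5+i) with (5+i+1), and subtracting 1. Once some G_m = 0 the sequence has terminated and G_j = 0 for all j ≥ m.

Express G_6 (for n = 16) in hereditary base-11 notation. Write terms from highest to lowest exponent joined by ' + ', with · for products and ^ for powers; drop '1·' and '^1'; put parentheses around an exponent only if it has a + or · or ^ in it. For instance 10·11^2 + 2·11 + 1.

base 5: 16 = 3·5 + 1; at 6: 3·6 + 1 = 19; next = 18
base 6: 18 = 3·6; at 7: 3·7 = 21; next = 20
base 7: 20 = 2·7 + 6; at 8: 2·8 + 6 = 22; next = 21
base 8: 21 = 2·8 + 5; at 9: 2·9 + 5 = 23; next = 22
base 9: 22 = 2·9 + 4; at 10: 2·10 + 4 = 24; next = 23
base 10: 23 = 2·10 + 3; at 11: 2·11 + 3 = 25; next = 24
base 11: 24 = 2·11 + 2; at 12: 2·12 + 2 = 26; next = 25

2·11 + 2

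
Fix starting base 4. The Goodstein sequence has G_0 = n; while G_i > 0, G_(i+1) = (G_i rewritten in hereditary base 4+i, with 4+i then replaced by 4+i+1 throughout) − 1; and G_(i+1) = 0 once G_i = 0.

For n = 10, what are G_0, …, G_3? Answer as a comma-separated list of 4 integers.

10, 11, 12, 13

base 4: 10 = 2·4 + 2; at 5: 2·5 + 2 = 12; next = 11
base 5: 11 = 2·5 + 1; at 6: 2·6 + 1 = 13; next = 12
base 6: 12 = 2·6; at 7: 2·7 = 14; next = 13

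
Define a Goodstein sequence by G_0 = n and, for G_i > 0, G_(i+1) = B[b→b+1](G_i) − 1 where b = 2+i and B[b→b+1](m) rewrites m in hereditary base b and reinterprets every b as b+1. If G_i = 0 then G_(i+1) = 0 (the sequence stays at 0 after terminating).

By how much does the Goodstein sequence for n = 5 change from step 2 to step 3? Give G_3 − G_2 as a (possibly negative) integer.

(0) 5|_2 = 2^2 + 1 ↦ 3^3 + 1|_3 = 28 ⇒ 27
(1) 27|_3 = 3^3 ↦ 4^4|_4 = 256 ⇒ 255
(2) 255|_4 = 3·4^3 + 3·4^2 + 3·4 + 3 ↦ 3·5^3 + 3·5^2 + 3·5 + 3|_5 = 468 ⇒ 467

212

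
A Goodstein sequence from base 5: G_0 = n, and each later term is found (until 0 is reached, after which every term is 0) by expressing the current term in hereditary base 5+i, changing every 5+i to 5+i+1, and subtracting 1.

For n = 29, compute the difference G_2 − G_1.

12

G_0=29  [base 5] 5^2 + 4  →[5↦6]→  6^2 + 4 = 40  −1 ⇒ G_1=39
G_1=39  [base 6] 6^2 + 3  →[6↦7]→  7^2 + 3 = 52  −1 ⇒ G_2=51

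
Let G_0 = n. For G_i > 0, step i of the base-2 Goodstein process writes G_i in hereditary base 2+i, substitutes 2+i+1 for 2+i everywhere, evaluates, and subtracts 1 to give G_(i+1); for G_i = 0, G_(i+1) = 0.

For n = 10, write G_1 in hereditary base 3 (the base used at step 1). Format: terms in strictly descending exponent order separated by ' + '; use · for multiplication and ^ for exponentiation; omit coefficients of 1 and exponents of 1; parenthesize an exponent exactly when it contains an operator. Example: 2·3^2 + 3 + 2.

G_0=10  [base 2] 2^(2 + 1) + 2  →[2↦3]→  3^(3 + 1) + 3 = 84  −1 ⇒ G_1=83
G_1=83  [base 3] 3^(3 + 1) + 2  →[3↦4]→  4^(4 + 1) + 2 = 1026  −1 ⇒ G_2=1025

3^(3 + 1) + 2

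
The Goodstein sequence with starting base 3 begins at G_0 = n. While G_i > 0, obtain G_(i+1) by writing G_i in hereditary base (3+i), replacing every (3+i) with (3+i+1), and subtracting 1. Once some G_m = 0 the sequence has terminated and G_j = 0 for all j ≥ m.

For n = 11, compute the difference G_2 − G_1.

8

G_0=11  [base 3] 3^2 + 2  →[3↦4]→  4^2 + 2 = 18  −1 ⇒ G_1=17
G_1=17  [base 4] 4^2 + 1  →[4↦5]→  5^2 + 1 = 26  −1 ⇒ G_2=25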